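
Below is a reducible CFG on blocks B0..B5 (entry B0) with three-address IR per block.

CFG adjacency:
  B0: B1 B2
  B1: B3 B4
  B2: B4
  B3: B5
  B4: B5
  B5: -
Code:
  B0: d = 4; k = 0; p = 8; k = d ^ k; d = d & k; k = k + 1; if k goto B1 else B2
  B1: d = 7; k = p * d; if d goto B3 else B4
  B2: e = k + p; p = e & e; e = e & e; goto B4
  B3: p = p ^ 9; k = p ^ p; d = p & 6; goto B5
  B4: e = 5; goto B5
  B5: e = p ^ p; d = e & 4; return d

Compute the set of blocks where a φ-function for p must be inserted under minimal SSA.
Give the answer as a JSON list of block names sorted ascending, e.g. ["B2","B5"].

idom tree: B1←B0 B2←B0 B3←B1 B4←B0 B5←B0
Dom at joins:
  B4: preds {B1,B2}: {B0,B1} ∩ {B0,B2} = {B0}; idom=B0
  B5: preds {B3,B4}: {B0,B1,B3} ∩ {B0,B4} = {B0}; idom=B0

DF walk-up:
  B4←B1: walk B1 to B0
  B4←B2: walk B2 to B0
  B5←B3: walk B3→B1 to B0
  B5←B4: walk B4 to B0
  B0 → ∅
  B1 → {B4,B5}
  B2 → {B4}
  B3 → {B5}
  B4 → {B5}
  B5 → ∅

φ for p: defs {B0,B2,B3}
  DF⁺ = {B4,B5}

Answer: ["B4", "B5"]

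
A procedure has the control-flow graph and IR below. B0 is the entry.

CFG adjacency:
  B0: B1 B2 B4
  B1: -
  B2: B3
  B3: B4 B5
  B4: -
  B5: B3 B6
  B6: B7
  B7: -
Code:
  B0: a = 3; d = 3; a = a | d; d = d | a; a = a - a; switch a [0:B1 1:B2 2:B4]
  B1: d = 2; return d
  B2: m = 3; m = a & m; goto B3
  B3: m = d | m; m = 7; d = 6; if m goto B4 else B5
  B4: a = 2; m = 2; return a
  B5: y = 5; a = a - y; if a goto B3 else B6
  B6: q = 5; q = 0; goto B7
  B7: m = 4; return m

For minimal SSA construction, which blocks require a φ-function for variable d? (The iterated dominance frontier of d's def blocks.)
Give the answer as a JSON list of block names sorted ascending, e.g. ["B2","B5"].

idom tree: B1←B0 B2←B0 B3←B2 B4←B0 B5←B3 B6←B5 B7←B6
Dom at joins:
  B3: preds {B2,B5}: {B0,B2} ∩ {B0,B2,B3,B5} = {B0,B2}; idom=B2
  B4: preds {B0,B3}: {B0} ∩ {B0,B2,B3} = {B0}; idom=B0

Frontier:
  join B3 pred B2: · stop@B2
  join B3 pred B5: B5→B3 stop@B2
  join B4 pred B0: · stop@B0
  join B4 pred B3: B3→B2 stop@B0
  B0 → ∅
  B1 → ∅
  B2 → {B4}
  B3 → {B3,B4}
  B4 → ∅
  B5 → {B3}
  B6 → ∅
  B7 → ∅

φ for d: defs {B0,B1,B3}
  DF⁺ = {B3,B4}

Answer: ["B3", "B4"]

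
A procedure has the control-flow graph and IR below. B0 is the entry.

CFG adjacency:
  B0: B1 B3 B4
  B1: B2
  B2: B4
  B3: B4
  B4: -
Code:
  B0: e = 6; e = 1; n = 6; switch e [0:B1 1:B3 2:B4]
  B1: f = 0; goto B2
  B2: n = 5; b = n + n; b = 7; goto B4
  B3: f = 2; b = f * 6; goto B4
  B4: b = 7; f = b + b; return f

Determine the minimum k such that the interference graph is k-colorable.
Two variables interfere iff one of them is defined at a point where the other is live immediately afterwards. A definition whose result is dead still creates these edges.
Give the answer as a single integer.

Answer: 2

Working:
Block summaries:
  B0: {e,n} / ∅
  B1: {f} / ∅
  B2: {b,n} / ∅
  B3: {b,f} / ∅
  B4: {b,f} / ∅

Liveness:
  B0: in=∅ out=∅
  B1: in=∅ out=∅
  B2: in=∅ out=∅
  B3: in=∅ out=∅
  B4: in=∅ out=∅

Interference:
  b — ∅
  e — {n}
  f — ∅
  n — {e}

Chromatic number:
  lower bound: {e,n} mutually conflict ⇒ χ ≥ 2
  assign b→r0 e→r0 f→r0 n→r1 — no edge inside a register ⇒ χ ≤ 2
  χ = 2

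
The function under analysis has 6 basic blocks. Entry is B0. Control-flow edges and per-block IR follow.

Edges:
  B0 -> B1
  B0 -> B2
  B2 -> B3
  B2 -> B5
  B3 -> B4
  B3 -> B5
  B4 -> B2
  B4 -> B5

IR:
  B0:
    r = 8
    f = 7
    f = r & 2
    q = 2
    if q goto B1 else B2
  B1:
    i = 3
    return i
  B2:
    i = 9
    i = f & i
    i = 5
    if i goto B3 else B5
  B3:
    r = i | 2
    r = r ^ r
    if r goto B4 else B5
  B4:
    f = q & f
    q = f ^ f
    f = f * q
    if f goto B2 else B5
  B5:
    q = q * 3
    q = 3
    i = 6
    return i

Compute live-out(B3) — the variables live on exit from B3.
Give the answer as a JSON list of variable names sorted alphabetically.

Block summaries:
  B0: {f,q,r} / ∅
  B1: {i} / ∅
  B2: {i} / {f}
  B3: {r} / {i}
  B4: {f,q} / {f,q}
  B5: {i,q} / {q}

Backward fixpoint:
  B0: in=∅ out={f,q}
  B1: in=∅ out=∅
  B2: in={f,q} out={f,i,q}
  B3: in={f,i,q} out={f,q}
  B4: in={f,q} out={f,q}
  B5: in={q} out=∅

live-out(B3) = ["f", "q"]

Answer: ["f", "q"]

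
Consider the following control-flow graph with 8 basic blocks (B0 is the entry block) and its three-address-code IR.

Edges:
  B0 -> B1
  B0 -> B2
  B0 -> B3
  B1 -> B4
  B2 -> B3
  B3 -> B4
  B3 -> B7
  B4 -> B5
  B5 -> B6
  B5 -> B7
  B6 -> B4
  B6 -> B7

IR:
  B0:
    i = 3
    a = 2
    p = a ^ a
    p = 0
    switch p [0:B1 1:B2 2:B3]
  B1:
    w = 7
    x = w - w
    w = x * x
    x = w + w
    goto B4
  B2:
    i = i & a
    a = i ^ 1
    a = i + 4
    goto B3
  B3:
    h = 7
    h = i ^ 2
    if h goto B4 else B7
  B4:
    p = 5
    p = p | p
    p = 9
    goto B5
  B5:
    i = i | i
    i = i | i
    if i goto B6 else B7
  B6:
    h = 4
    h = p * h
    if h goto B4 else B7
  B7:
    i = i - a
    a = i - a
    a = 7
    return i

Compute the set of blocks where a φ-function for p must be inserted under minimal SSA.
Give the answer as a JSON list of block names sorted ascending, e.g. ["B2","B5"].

idom tree: B1←B0 B2←B0 B3←B0 B4←B0 B5←B4 B6←B5 B7←B0
Join-block Dom:
  B3: preds {B0,B2}: {B0} ∩ {B0,B2} = {B0}; idom=B0
  B4: preds {B1,B3,B6}: {B0,B1} ∩ {B0,B3} ∩ {B0,B4,B5,B6} = {B0}; idom=B0
  B7: preds {B3,B5,B6}: {B0,B3} ∩ {B0,B4,B5} ∩ {B0,B4,B5,B6} = {B0}; idom=B0

DF walk-up:
  join B3 pred B0: · stop@B0
  join B3 pred B2: B2 stop@B0
  join B4 pred B1: B1 stop@B0
  join B4 pred B3: B3 stop@B0
  join B4 pred B6: B6→B5→B4 stop@B0
  join B7 pred B3: B3 stop@B0
  join B7 pred B5: B5→B4 stop@B0
  join B7 pred B6: B6→B5→B4 stop@B0
  B0 → ∅
  B1 → {B4}
  B2 → {B3}
  B3 → {B4,B7}
  B4 → {B4,B7}
  B5 → {B4,B7}
  B6 → {B4,B7}
  B7 → ∅

φ for p: defs {B0,B4}
  DF⁺ = {B4,B7}

Answer: ["B4", "B7"]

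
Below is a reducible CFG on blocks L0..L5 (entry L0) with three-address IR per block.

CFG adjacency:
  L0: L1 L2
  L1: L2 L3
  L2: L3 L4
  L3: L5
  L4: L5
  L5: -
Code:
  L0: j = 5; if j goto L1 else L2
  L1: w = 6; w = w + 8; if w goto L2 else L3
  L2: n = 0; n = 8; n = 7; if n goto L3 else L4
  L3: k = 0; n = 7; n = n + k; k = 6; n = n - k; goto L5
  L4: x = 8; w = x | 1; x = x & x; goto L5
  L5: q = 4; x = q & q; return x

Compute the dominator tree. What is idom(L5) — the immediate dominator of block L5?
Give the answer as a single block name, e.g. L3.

Answer: L0

Derivation:
idom tree: L1←L0 L2←L0 L3←L0 L4←L2 L5←L0
Join-block Dom:
  L2: preds {L0,L1}: {L0} ∩ {L0,L1} = {L0}; idom=L0
  L3: preds {L1,L2}: {L0,L1} ∩ {L0,L2} = {L0}; idom=L0
  L5: preds {L3,L4}: {L0,L3} ∩ {L0,L2,L4} = {L0}; idom=L0

idom(L5) = L0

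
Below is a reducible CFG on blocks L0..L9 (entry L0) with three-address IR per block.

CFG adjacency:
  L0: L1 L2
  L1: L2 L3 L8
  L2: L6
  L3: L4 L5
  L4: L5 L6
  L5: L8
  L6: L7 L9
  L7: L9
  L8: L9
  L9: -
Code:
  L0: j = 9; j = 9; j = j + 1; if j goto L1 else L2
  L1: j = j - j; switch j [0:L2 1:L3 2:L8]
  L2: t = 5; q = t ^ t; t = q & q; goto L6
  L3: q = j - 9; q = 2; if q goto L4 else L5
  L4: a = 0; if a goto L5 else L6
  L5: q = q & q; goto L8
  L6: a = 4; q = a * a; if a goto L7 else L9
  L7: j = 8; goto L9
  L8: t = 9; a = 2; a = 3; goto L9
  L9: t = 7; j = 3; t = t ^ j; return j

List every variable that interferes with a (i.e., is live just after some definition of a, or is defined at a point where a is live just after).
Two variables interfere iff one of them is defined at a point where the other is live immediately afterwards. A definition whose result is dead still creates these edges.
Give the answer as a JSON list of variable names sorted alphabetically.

def/use:
  L0: def={j} ue=∅
  L1: def={j} ue={j}
  L2: def={q,t} ue=∅
  L3: def={q} ue={j}
  L4: def={a} ue=∅
  L5: def={q} ue={q}
  L6: def={a,q} ue=∅
  L7: def={j} ue=∅
  L8: def={a,t} ue=∅
  L9: def={j,t} ue=∅

Live sets:
  L0 li=∅ lo={j}
  L1 li={j} lo={j}
  L2 li=∅ lo=∅
  L3 li={j} lo={q}
  L4 li={q} lo={q}
  L5 li={q} lo=∅
  L6 li=∅ lo=∅
  L7 li=∅ lo=∅
  L8 li=∅ lo=∅
  L9 li=∅ lo=∅

Interfere edges:
  a↔{q}
  j↔{t}
  q↔{a}
  t↔{j}

N(a) = ["q"]

Answer: ["q"]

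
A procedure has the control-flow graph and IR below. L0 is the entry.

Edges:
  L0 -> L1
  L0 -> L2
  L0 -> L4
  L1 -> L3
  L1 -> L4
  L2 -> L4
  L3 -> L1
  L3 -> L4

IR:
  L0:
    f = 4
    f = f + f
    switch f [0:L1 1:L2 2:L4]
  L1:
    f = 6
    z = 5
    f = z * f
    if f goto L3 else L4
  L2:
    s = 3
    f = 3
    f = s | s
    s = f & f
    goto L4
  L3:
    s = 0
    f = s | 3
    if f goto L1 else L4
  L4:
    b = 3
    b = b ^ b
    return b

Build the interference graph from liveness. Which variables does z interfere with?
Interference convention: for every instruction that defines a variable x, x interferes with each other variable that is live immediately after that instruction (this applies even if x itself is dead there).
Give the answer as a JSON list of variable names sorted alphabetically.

Block summaries:
  L0: {f} / ∅
  L1: {f,z} / ∅
  L2: {f,s} / ∅
  L3: {f,s} / ∅
  L4: {b} / ∅

Backward fixpoint:
  live L0: ∅→∅
  live L1: ∅→∅
  live L2: ∅→∅
  live L3: ∅→∅
  live L4: ∅→∅

Interference:
  b — ∅
  f — {s,z}
  s — {f}
  z — {f}

N(z) = ["f"]

Answer: ["f"]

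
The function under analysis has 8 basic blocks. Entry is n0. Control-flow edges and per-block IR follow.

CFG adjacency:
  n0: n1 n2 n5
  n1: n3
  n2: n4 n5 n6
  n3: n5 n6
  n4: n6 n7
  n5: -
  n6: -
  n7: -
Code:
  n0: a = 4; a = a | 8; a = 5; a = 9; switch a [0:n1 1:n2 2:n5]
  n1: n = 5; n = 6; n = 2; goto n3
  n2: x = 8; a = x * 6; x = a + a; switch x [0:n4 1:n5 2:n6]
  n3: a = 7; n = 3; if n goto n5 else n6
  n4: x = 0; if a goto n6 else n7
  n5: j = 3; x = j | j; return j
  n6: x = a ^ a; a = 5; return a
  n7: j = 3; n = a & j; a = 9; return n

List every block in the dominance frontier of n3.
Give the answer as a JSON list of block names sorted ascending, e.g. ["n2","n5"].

Answer: ["n5", "n6"]

Working:
idom tree: n1←n0 n2←n0 n3←n1 n4←n2 n5←n0 n6←n0 n7←n4
Join-block Dom:
  n5: preds {n0,n2,n3}: {n0} ∩ {n0,n2} ∩ {n0,n1,n3} = {n0}; idom=n0
  n6: preds {n2,n3,n4}: {n0,n2} ∩ {n0,n1,n3} ∩ {n0,n2,n4} = {n0}; idom=n0

DF derivation:
  join n5 pred n0: · stop@n0
  join n5 pred n2: n2 stop@n0
  join n5 pred n3: n3→n1 stop@n0
  join n6 pred n2: n2 stop@n0
  join n6 pred n3: n3→n1 stop@n0
  join n6 pred n4: n4→n2 stop@n0
  n0: DF=∅
  n1: DF={n5,n6}
  n2: DF={n5,n6}
  n3: DF={n5,n6}
  n4: DF={n6}
  n5: DF=∅
  n6: DF=∅
  n7: DF=∅

DF(n3) = ["n5", "n6"]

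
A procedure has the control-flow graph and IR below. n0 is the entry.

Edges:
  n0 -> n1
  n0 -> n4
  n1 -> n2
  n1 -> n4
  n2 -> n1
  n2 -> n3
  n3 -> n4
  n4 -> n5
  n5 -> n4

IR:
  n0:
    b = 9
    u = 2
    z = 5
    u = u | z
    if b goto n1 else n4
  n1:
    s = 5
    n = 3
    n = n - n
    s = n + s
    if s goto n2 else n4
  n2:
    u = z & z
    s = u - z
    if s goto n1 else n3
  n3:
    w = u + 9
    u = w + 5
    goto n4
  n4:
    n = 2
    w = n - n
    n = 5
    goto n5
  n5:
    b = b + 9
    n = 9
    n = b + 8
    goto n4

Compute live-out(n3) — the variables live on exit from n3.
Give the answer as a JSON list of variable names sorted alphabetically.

Answer: ["b"]

Derivation:
Per-block:
  n0: {b,u,z} / ∅
  n1: {n,s} / ∅
  n2: {s,u} / {z}
  n3: {u,w} / {u}
  n4: {n,w} / ∅
  n5: {b,n} / {b}

Backward fixpoint:
  n0 li=∅ lo={b,z}
  n1 li={b,z} lo={b,z}
  n2 li={b,z} lo={b,u,z}
  n3 li={b,u} lo={b}
  n4 li={b} lo={b}
  n5 li={b} lo={b}

live-out(n3) = ["b"]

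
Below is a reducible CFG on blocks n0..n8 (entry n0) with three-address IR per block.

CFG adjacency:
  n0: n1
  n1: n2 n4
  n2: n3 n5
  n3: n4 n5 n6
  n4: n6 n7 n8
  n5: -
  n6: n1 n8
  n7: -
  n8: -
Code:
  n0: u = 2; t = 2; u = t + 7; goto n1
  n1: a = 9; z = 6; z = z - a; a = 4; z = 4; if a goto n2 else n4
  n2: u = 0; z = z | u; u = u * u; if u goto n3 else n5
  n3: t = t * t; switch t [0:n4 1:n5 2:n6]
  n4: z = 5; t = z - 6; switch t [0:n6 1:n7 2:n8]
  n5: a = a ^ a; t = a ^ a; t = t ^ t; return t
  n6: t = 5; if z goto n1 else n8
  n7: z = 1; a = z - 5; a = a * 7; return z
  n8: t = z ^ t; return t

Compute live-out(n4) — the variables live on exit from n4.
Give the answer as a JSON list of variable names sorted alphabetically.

Answer: ["t", "z"]

Derivation:
Per-block:
  n0: {t,u} / ∅
  n1: {a,z} / ∅
  n2: {u,z} / {z}
  n3: {t} / {t}
  n4: {t,z} / ∅
  n5: {a,t} / {a}
  n6: {t} / {z}
  n7: {a,z} / ∅
  n8: {t} / {t,z}

Live sets:
  n0 li=∅ lo={t}
  n1 li={t} lo={a,t,z}
  n2 li={a,t,z} lo={a,t,z}
  n3 li={a,t,z} lo={a,z}
  n4 li=∅ lo={t,z}
  n5 li={a} lo=∅
  n6 li={z} lo={t,z}
  n7 li=∅ lo=∅
  n8 li={t,z} lo=∅

live-out(n4) = ["t", "z"]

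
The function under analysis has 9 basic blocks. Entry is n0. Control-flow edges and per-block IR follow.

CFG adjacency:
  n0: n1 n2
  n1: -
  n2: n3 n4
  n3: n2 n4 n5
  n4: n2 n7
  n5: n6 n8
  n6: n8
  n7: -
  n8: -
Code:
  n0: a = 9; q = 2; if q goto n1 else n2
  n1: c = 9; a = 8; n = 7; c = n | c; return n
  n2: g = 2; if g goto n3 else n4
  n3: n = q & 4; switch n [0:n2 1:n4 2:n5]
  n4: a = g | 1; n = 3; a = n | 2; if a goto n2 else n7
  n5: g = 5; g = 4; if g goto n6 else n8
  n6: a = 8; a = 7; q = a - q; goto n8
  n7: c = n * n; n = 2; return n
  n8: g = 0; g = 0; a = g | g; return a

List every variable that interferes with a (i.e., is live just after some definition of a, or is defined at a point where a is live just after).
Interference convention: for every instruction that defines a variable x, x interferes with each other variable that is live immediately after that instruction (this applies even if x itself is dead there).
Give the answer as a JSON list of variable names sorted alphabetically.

Block summaries:
  n0 def {a,q} use ∅
  n1 def {a,c,n} use ∅
  n2 def {g} use ∅
  n3 def {n} use {q}
  n4 def {a,n} use {g}
  n5 def {g} use ∅
  n6 def {a,q} use {q}
  n7 def {c,n} use {n}
  n8 def {a,g} use ∅

Liveness:
  n0: in=∅ out={q}
  n1: in=∅ out=∅
  n2: in={q} out={g,q}
  n3: in={g,q} out={g,q}
  n4: in={g,q} out={n,q}
  n5: in={q} out={q}
  n6: in={q} out=∅
  n7: in={n} out=∅
  n8: in=∅ out=∅

Interfere edges:
  a: {c,n,q}
  c: {a,n}
  g: {n,q}
  n: {a,c,g,q}
  q: {a,g,n}

N(a) = ["c", "n", "q"]

Answer: ["c", "n", "q"]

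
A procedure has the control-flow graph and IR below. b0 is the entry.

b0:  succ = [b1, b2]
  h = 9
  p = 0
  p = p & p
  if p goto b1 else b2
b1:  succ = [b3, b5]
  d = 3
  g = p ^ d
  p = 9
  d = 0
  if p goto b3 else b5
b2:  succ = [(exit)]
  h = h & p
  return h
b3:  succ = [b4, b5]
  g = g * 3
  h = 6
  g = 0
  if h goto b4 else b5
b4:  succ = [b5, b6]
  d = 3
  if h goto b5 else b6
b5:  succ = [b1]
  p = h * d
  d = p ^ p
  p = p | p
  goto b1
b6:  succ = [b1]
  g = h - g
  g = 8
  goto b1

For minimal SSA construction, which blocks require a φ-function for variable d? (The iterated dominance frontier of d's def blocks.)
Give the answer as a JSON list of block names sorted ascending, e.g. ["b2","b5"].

idom tree: b1←b0 b2←b0 b3←b1 b4←b3 b5←b1 b6←b4
Join-block Dom:
  b1: preds {b0,b5,b6}: {b0} ∩ {b0,b1,b5} ∩ {b0,b1,b3,b4,b6} = {b0}; idom=b0
  b5: preds {b1,b3,b4}: {b0,b1} ∩ {b0,b1,b3} ∩ {b0,b1,b3,b4} = {b0,b1}; idom=b1

Frontier:
  join b1 pred b0: · stop@b0
  join b1 pred b5: b5→b1 stop@b0
  join b1 pred b6: b6→b4→b3→b1 stop@b0
  join b5 pred b1: · stop@b1
  join b5 pred b3: b3 stop@b1
  join b5 pred b4: b4→b3 stop@b1
  DF(b0)=∅
  DF(b1)={b1}
  DF(b2)=∅
  DF(b3)={b1,b5}
  DF(b4)={b1,b5}
  DF(b5)={b1}
  DF(b6)={b1}

φ for d: defs {b1,b4,b5}
  DF⁺ = {b1,b5}

Answer: ["b1", "b5"]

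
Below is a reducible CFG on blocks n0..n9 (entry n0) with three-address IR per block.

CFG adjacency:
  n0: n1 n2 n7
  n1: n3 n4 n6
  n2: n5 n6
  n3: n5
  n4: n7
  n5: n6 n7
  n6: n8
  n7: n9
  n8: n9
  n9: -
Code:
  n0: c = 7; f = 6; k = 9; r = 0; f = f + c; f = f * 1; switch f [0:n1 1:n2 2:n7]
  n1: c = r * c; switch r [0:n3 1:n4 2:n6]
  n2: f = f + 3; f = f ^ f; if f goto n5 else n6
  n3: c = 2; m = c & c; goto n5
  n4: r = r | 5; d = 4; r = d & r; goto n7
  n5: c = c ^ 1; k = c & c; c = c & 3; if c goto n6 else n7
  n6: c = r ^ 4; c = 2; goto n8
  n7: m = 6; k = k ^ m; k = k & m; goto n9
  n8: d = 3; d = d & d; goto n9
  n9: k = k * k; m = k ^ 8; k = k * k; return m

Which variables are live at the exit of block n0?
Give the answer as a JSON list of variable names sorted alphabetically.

Per-block:
  n0 def {c,f,k,r} use ∅
  n1 def {c} use {c,r}
  n2 def {f} use {f}
  n3 def {c,m} use ∅
  n4 def {d,r} use {r}
  n5 def {c,k} use {c}
  n6 def {c} use {r}
  n7 def {k,m} use {k}
  n8 def {d} use ∅
  n9 def {k,m} use {k}

Liveness:
  n0: in=∅ out={c,f,k,r}
  n1: in={c,k,r} out={k,r}
  n2: in={c,f,k,r} out={c,k,r}
  n3: in={r} out={c,r}
  n4: in={k,r} out={k}
  n5: in={c,r} out={k,r}
  n6: in={k,r} out={k}
  n7: in={k} out={k}
  n8: in={k} out={k}
  n9: in={k} out=∅

live-out(n0) = ["c", "f", "k", "r"]

Answer: ["c", "f", "k", "r"]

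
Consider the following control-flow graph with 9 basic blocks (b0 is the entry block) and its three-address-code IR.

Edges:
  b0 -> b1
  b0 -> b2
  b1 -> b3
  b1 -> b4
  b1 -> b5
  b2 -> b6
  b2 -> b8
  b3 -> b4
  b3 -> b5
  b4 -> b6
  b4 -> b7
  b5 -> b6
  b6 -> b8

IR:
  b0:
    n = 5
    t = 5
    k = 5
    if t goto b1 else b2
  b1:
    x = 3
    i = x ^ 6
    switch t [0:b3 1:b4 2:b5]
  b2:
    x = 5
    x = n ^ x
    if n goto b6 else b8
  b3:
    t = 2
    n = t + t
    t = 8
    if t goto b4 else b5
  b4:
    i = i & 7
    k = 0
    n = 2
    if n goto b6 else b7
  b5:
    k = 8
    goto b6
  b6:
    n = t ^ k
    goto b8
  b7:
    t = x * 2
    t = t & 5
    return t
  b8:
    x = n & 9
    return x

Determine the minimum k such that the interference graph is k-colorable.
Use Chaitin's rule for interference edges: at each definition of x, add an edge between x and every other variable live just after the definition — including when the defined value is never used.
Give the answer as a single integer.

def/use:
  b0 def {k,n,t} use ∅
  b1 def {i,x} use {t}
  b2 def {x} use {n}
  b3 def {n,t} use ∅
  b4 def {i,k,n} use {i}
  b5 def {k} use ∅
  b6 def {n} use {k,t}
  b7 def {t} use {x}
  b8 def {x} use {n}

Liveness:
  b0: in=∅ out={k,n,t}
  b1: in={t} out={i,t,x}
  b2: in={k,n,t} out={k,n,t}
  b3: in={i,x} out={i,t,x}
  b4: in={i,t,x} out={k,t,x}
  b5: in={t} out={k,t}
  b6: in={k,t} out={n}
  b7: in={x} out=∅
  b8: in={n} out=∅

Interfere edges:
  i: {n,t,x}
  k: {n,t,x}
  n: {i,k,t,x}
  t: {i,k,n,x}
  x: {i,k,n,t}

Registers:
  clique {i,n,t,x} ⇒ need ≥ 4
  4-colouring: R0={n}  R1={t}  R2={x}  R3={i,k}
  χ = 4

Answer: 4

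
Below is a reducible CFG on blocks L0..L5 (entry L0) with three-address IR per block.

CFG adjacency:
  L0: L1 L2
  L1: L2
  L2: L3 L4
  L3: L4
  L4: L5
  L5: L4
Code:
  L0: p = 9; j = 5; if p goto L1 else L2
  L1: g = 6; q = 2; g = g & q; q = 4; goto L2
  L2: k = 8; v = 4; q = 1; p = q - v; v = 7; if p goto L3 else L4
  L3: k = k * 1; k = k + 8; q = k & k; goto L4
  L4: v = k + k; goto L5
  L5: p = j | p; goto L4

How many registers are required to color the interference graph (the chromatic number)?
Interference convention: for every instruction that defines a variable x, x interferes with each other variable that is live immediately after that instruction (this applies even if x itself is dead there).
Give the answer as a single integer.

Per-block:
  L0 def {j,p} use ∅
  L1 def {g,q} use ∅
  L2 def {k,p,q,v} use ∅
  L3 def {k,q} use {k}
  L4 def {v} use {k}
  L5 def {p} use {j,p}

Live sets:
  L0: in=∅ out={j}
  L1: in={j} out={j}
  L2: in={j} out={j,k,p}
  L3: in={j,k,p} out={j,k,p}
  L4: in={j,k,p} out={j,k,p}
  L5: in={j,k,p} out={j,k,p}

Conflict graph:
  g↔{j,q}
  j↔{g,k,p,q,v}
  k↔{j,p,q,v}
  p↔{j,k,q,v}
  q↔{g,j,k,p,v}
  v↔{j,k,p,q}

Chromatic number:
  clique {j,k,p,q,v} ⇒ need ≥ 5
  5-colouring: R0={j}  R1={q}  R2={g,k}  R3={p}  R4={v}
  χ = 5

Answer: 5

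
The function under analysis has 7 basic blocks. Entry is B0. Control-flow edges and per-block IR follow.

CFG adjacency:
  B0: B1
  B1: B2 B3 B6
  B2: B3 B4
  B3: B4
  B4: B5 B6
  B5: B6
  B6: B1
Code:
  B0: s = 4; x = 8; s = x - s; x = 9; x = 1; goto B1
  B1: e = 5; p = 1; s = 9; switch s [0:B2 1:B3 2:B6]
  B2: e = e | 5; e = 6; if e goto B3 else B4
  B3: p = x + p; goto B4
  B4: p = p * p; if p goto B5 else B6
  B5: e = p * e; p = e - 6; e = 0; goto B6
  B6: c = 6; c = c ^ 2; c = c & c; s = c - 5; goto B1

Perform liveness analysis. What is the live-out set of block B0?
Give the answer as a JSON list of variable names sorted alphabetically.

Per-block:
  B0: def={s,x} ue=∅
  B1: def={e,p,s} ue=∅
  B2: def={e} ue={e}
  B3: def={p} ue={p,x}
  B4: def={p} ue={p}
  B5: def={e,p} ue={e,p}
  B6: def={c,s} ue=∅

Live sets:
  B0 li=∅ lo={x}
  B1 li={x} lo={e,p,x}
  B2 li={e,p,x} lo={e,p,x}
  B3 li={e,p,x} lo={e,p,x}
  B4 li={e,p,x} lo={e,p,x}
  B5 li={e,p,x} lo={x}
  B6 li={x} lo={x}

live-out(B0) = ["x"]

Answer: ["x"]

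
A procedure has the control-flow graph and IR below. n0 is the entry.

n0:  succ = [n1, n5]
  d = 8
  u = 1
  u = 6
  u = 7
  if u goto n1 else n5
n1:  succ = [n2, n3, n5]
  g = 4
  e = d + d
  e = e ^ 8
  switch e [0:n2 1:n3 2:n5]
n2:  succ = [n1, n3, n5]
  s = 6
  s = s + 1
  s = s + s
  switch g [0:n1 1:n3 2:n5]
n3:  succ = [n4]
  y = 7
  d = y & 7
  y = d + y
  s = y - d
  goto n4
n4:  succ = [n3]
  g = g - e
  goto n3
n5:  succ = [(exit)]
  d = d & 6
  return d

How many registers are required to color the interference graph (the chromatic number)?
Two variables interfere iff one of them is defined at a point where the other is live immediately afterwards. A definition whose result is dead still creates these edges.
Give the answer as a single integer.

Per-block:
  n0: {d,u} / ∅
  n1: {e,g} / {d}
  n2: {s} / {g}
  n3: {d,s,y} / ∅
  n4: {g} / {e,g}
  n5: {d} / {d}

Live sets:
  n0: in=∅ out={d}
  n1: in={d} out={d,e,g}
  n2: in={d,e,g} out={d,e,g}
  n3: in={e,g} out={e,g}
  n4: in={e,g} out={e,g}
  n5: in={d} out=∅

Interfere edges:
  d↔{e,g,s,u,y}
  e↔{d,g,s,y}
  g↔{d,e,s,y}
  s↔{d,e,g}
  u↔{d}
  y↔{d,e,g}

Colouring:
  {d,e,g,s} pairwise interfere (4-clique) ⇒ χ ≥ 4
  assign d→R0 e→R1 g→R2 s→R3 u→R1 y→R3 — no edge inside a register ⇒ χ ≤ 4
  χ = 4

Answer: 4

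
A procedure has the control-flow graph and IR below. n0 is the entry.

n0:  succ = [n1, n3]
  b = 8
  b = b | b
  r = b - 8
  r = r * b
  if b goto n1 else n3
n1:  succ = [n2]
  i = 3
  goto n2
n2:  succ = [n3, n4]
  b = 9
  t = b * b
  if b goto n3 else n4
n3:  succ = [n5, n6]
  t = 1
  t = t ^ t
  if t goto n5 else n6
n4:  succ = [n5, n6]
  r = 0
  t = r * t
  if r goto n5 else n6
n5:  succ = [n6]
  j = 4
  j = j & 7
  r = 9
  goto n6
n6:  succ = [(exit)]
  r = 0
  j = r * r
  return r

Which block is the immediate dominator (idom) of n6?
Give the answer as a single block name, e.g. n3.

Answer: n0

Analysis:
idom tree: n1←n0 n2←n1 n3←n0 n4←n2 n5←n0 n6←n0
Dom at joins:
  n3: preds {n0,n2}: {n0} ∩ {n0,n1,n2} = {n0}; idom=n0
  n5: preds {n3,n4}: {n0,n3} ∩ {n0,n1,n2,n4} = {n0}; idom=n0
  n6: preds {n3,n4,n5}: {n0,n3} ∩ {n0,n1,n2,n4} ∩ {n0,n5} = {n0}; idom=n0

idom(n6) = n0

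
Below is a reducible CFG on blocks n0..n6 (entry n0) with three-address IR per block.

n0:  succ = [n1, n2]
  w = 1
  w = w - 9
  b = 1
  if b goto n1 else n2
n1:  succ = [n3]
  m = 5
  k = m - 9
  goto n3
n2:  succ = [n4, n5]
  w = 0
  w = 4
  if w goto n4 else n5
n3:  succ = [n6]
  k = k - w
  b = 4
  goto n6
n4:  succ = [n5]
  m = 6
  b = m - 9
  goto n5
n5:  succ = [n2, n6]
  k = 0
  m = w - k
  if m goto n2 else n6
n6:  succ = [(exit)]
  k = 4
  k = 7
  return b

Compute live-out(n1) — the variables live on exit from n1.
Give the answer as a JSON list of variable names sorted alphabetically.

Answer: ["k", "w"]

Derivation:
Per-block:
  n0 def {b,w} use ∅
  n1 def {k,m} use ∅
  n2 def {w} use ∅
  n3 def {b,k} use {k,w}
  n4 def {b,m} use ∅
  n5 def {k,m} use {w}
  n6 def {k} use {b}

Live sets:
  n0 li=∅ lo={b,w}
  n1 li={w} lo={k,w}
  n2 li={b} lo={b,w}
  n3 li={k,w} lo={b}
  n4 li={w} lo={b,w}
  n5 li={b,w} lo={b}
  n6 li={b} lo=∅

live-out(n1) = ["k", "w"]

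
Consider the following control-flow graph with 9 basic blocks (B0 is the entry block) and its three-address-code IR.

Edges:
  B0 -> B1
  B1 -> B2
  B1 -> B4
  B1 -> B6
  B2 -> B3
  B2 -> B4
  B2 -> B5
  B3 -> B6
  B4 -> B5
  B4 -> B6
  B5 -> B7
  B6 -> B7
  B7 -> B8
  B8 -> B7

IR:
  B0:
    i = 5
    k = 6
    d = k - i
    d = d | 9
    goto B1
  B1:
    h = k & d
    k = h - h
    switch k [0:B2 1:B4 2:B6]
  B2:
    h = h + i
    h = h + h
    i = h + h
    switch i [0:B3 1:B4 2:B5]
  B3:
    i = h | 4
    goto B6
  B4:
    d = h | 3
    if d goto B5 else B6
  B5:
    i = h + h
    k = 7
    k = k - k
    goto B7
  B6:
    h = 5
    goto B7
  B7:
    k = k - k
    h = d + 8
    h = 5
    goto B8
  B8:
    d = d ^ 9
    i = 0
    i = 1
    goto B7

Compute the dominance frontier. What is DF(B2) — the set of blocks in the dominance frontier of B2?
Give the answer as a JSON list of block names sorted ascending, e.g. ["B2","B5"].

Answer: ["B4", "B5", "B6"]

Analysis:
idom tree: B1←B0 B2←B1 B3←B2 B4←B1 B5←B1 B6←B1 B7←B1 B8←B7
Dom∩ at merges:
  B4: preds {B1,B2}: {B0,B1} ∩ {B0,B1,B2} = {B0,B1}; idom=B1
  B5: preds {B2,B4}: {B0,B1,B2} ∩ {B0,B1,B4} = {B0,B1}; idom=B1
  B6: preds {B1,B3,B4}: {B0,B1} ∩ {B0,B1,B2,B3} ∩ {B0,B1,B4} = {B0,B1}; idom=B1
  B7: preds {B5,B6,B8}: {B0,B1,B5} ∩ {B0,B1,B6} ∩ {B0,B1,B7,B8} = {B0,B1}; idom=B1

DF derivation:
  join B4 pred B1: · stop@B1
  join B4 pred B2: B2 stop@B1
  join B5 pred B2: B2 stop@B1
  join B5 pred B4: B4 stop@B1
  join B6 pred B1: · stop@B1
  join B6 pred B3: B3→B2 stop@B1
  join B6 pred B4: B4 stop@B1
  join B7 pred B5: B5 stop@B1
  join B7 pred B6: B6 stop@B1
  join B7 pred B8: B8→B7 stop@B1
  B0 → ∅
  B1 → ∅
  B2 → {B4,B5,B6}
  B3 → {B6}
  B4 → {B5,B6}
  B5 → {B7}
  B6 → {B7}
  B7 → {B7}
  B8 → {B7}

DF(B2) = ["B4", "B5", "B6"]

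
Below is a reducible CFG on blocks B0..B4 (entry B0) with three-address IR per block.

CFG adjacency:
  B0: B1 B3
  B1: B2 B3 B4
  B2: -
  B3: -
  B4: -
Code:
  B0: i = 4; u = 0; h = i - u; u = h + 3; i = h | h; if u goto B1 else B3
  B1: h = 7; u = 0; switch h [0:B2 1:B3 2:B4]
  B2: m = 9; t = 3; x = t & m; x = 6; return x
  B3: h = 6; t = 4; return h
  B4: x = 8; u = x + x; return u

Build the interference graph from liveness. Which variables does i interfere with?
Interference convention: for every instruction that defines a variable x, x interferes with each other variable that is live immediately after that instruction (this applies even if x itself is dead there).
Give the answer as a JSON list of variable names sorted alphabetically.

Per-block:
  B0: def={h,i,u} ue=∅
  B1: def={h,u} ue=∅
  B2: def={m,t,x} ue=∅
  B3: def={h,t} ue=∅
  B4: def={u,x} ue=∅

Backward fixpoint:
  B0: in=∅ out=∅
  B1: in=∅ out=∅
  B2: in=∅ out=∅
  B3: in=∅ out=∅
  B4: in=∅ out=∅

Interference:
  h↔{t,u}
  i↔{u}
  m↔{t}
  t↔{h,m}
  u↔{h,i}
  x↔∅

N(i) = ["u"]

Answer: ["u"]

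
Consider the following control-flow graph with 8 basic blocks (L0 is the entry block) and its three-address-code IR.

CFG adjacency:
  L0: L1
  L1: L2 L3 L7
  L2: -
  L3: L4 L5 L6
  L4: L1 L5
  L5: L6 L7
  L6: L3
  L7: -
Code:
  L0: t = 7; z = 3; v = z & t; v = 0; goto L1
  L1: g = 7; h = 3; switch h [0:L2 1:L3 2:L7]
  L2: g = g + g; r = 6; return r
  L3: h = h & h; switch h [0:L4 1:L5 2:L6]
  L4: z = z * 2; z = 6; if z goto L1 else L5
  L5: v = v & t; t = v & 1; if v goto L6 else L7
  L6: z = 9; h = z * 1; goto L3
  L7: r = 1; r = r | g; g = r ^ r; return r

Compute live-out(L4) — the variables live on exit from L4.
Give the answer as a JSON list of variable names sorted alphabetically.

Block summaries:
  L0 def {t,v,z} use ∅
  L1 def {g,h} use ∅
  L2 def {g,r} use {g}
  L3 def {h} use {h}
  L4 def {z} use {z}
  L5 def {t,v} use {t,v}
  L6 def {h,z} use ∅
  L7 def {g,r} use {g}

Live sets:
  live L0: ∅→{t,v,z}
  live L1: {t,v,z}→{g,h,t,v,z}
  live L2: {g}→∅
  live L3: {g,h,t,v,z}→{g,t,v,z}
  live L4: {g,t,v,z}→{g,t,v,z}
  live L5: {g,t,v}→{g,t,v}
  live L6: {g,t,v}→{g,h,t,v,z}
  live L7: {g}→∅

live-out(L4) = ["g", "t", "v", "z"]

Answer: ["g", "t", "v", "z"]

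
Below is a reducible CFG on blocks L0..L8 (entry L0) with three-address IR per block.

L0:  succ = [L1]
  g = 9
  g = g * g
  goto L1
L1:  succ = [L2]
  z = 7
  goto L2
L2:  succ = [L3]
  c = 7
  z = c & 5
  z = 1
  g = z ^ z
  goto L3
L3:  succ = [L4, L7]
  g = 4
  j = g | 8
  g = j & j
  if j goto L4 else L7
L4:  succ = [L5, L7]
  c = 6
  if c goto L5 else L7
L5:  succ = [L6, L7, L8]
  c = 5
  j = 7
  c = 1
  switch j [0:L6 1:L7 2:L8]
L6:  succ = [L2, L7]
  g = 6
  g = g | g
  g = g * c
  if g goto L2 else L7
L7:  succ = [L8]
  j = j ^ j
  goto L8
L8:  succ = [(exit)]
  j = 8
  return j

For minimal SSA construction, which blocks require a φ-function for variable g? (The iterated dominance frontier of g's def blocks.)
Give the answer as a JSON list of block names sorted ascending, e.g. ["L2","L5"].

Answer: ["L2", "L7", "L8"]

Analysis:
idom tree: L1←L0 L2←L1 L3←L2 L4←L3 L5←L4 L6←L5 L7←L3 L8←L3
Dom∩ at merges:
  L2: preds {L1,L6}: {L0,L1} ∩ {L0,L1,L2,L3,L4,L5,L6} = {L0,L1}; idom=L1
  L7: preds {L3,L4,L5,L6}: {L0,L1,L2,L3} ∩ {L0,L1,L2,L3,L4} ∩ {L0,L1,L2,L3,L4,L5} ∩ {L0,L1,L2,L3,L4,L5,L6} = {L0,L1,L2,L3}; idom=L3
  L8: preds {L5,L7}: {L0,L1,L2,L3,L4,L5} ∩ {L0,L1,L2,L3,L7} = {L0,L1,L2,L3}; idom=L3

Frontier:
  join L2 pred L1: · stop@L1
  join L2 pred L6: L6→L5→L4→L3→L2 stop@L1
  join L7 pred L3: · stop@L3
  join L7 pred L4: L4 stop@L3
  join L7 pred L5: L5→L4 stop@L3
  join L7 pred L6: L6→L5→L4 stop@L3
  join L8 pred L5: L5→L4 stop@L3
  join L8 pred L7: L7 stop@L3
  DF(L0)=∅
  DF(L1)=∅
  DF(L2)={L2}
  DF(L3)={L2}
  DF(L4)={L2,L7,L8}
  DF(L5)={L2,L7,L8}
  DF(L6)={L2,L7}
  DF(L7)={L8}
  DF(L8)=∅

φ for g: defs {L0,L2,L3,L6}
  DF⁺ = {L2,L7,L8}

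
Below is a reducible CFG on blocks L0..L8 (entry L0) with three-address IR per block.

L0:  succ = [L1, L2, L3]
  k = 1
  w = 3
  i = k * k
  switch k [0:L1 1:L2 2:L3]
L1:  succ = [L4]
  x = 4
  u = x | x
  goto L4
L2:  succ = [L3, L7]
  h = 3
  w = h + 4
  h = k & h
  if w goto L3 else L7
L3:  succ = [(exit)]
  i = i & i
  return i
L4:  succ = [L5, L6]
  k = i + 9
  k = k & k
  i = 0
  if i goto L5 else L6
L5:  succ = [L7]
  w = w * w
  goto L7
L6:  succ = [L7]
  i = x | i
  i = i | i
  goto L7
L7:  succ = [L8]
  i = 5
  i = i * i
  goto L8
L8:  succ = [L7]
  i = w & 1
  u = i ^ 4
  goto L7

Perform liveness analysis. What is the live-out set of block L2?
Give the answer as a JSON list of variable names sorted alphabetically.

Block summaries:
  L0: {i,k,w} / ∅
  L1: {u,x} / ∅
  L2: {h,w} / {k}
  L3: {i} / {i}
  L4: {i,k} / {i}
  L5: {w} / {w}
  L6: {i} / {i,x}
  L7: {i} / ∅
  L8: {i,u} / {w}

Backward fixpoint:
  L0 li=∅ lo={i,k,w}
  L1 li={i,w} lo={i,w,x}
  L2 li={i,k} lo={i,w}
  L3 li={i} lo=∅
  L4 li={i,w,x} lo={i,w,x}
  L5 li={w} lo={w}
  L6 li={i,w,x} lo={w}
  L7 li={w} lo={w}
  L8 li={w} lo={w}

live-out(L2) = ["i", "w"]

Answer: ["i", "w"]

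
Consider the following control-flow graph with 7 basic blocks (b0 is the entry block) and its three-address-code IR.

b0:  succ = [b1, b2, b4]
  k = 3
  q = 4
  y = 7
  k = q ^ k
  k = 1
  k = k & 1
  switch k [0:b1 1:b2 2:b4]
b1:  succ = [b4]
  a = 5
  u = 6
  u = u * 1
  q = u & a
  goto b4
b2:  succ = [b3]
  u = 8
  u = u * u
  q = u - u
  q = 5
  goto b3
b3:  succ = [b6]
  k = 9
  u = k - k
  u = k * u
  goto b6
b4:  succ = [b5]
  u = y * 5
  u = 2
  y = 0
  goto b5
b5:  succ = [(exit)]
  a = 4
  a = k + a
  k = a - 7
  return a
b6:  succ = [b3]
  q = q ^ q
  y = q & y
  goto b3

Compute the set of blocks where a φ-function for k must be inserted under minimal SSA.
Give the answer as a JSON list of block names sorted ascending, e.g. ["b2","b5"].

idom tree: b1←b0 b2←b0 b3←b2 b4←b0 b5←b4 b6←b3
Dom at joins:
  b3: preds {b2,b6}: {b0,b2} ∩ {b0,b2,b3,b6} = {b0,b2}; idom=b2
  b4: preds {b0,b1}: {b0} ∩ {b0,b1} = {b0}; idom=b0

Frontier:
  b3←b2: walk · to b2
  b3←b6: walk b6→b3 to b2
  b4←b0: walk · to b0
  b4←b1: walk b1 to b0
  b0 → ∅
  b1 → {b4}
  b2 → ∅
  b3 → {b3}
  b4 → ∅
  b5 → ∅
  b6 → {b3}

φ for k: defs {b0,b3,b5}
  DF⁺ = {b3}

Answer: ["b3"]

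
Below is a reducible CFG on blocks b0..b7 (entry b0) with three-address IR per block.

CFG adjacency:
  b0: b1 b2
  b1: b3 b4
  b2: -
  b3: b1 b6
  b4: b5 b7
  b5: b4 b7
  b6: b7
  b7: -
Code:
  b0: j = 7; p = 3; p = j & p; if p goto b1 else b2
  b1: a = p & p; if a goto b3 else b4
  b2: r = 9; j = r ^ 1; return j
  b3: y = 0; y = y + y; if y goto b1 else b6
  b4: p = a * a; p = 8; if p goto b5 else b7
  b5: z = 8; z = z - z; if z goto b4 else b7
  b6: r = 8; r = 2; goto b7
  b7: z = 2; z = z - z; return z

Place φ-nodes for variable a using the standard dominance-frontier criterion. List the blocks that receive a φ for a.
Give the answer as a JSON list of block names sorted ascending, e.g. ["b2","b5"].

idom tree: b1←b0 b2←b0 b3←b1 b4←b1 b5←b4 b6←b3 b7←b1
Dom∩ at merges:
  b1: preds {b0,b3}: {b0} ∩ {b0,b1,b3} = {b0}; idom=b0
  b4: preds {b1,b5}: {b0,b1} ∩ {b0,b1,b4,b5} = {b0,b1}; idom=b1
  b7: preds {b4,b5,b6}: {b0,b1,b4} ∩ {b0,b1,b4,b5} ∩ {b0,b1,b3,b6} = {b0,b1}; idom=b1

DF derivation:
  join b1 pred b0: · stop@b0
  join b1 pred b3: b3→b1 stop@b0
  join b4 pred b1: · stop@b1
  join b4 pred b5: b5→b4 stop@b1
  join b7 pred b4: b4 stop@b1
  join b7 pred b5: b5→b4 stop@b1
  join b7 pred b6: b6→b3 stop@b1
  b0 → ∅
  b1 → {b1}
  b2 → ∅
  b3 → {b1,b7}
  b4 → {b4,b7}
  b5 → {b4,b7}
  b6 → {b7}
  b7 → ∅

φ for a: defs {b1}
  DF⁺ = {b1}

Answer: ["b1"]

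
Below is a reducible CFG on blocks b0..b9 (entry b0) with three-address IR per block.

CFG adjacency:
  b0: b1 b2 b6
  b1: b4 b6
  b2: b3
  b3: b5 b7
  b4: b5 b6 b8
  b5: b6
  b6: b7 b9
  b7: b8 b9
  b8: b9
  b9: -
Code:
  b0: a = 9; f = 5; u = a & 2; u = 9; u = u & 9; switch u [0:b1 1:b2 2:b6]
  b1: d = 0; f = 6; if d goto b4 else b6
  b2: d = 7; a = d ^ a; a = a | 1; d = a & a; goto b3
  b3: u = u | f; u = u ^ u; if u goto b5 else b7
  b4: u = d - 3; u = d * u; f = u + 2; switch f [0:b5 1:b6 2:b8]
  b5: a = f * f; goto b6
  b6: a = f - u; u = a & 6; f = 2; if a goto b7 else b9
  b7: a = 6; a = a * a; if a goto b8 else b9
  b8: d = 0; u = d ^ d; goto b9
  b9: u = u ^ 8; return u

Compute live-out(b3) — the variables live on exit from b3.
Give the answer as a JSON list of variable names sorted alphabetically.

Answer: ["f", "u"]

Analysis:
Per-block:
  b0: def={a,f,u} ue=∅
  b1: def={d,f} ue=∅
  b2: def={a,d} ue={a}
  b3: def={u} ue={f,u}
  b4: def={f,u} ue={d}
  b5: def={a} ue={f}
  b6: def={a,f,u} ue={f,u}
  b7: def={a} ue=∅
  b8: def={d,u} ue=∅
  b9: def={u} ue={u}

Liveness:
  b0: in=∅ out={a,f,u}
  b1: in={u} out={d,f,u}
  b2: in={a,f,u} out={f,u}
  b3: in={f,u} out={f,u}
  b4: in={d} out={f,u}
  b5: in={f,u} out={f,u}
  b6: in={f,u} out={u}
  b7: in={u} out={u}
  b8: in=∅ out={u}
  b9: in={u} out=∅

live-out(b3) = ["f", "u"]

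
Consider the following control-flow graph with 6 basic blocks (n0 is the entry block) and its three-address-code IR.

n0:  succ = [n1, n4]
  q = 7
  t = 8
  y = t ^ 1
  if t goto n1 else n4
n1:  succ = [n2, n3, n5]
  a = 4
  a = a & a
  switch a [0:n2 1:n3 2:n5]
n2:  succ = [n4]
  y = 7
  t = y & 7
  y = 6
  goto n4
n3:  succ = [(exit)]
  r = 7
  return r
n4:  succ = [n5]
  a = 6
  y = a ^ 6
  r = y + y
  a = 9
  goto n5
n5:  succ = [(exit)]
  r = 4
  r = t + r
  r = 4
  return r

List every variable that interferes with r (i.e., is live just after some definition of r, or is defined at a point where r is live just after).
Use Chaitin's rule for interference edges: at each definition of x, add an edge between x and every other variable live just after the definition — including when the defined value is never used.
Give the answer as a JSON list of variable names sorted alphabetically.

Answer: ["t"]

Working:
Block summaries:
  n0 def {q,t,y} use ∅
  n1 def {a} use ∅
  n2 def {t,y} use ∅
  n3 def {r} use ∅
  n4 def {a,r,y} use ∅
  n5 def {r} use {t}

Liveness:
  n0: in=∅ out={t}
  n1: in={t} out={t}
  n2: in=∅ out={t}
  n3: in=∅ out=∅
  n4: in={t} out={t}
  n5: in={t} out=∅

Interfere edges:
  a — {t}
  q — ∅
  r — {t}
  t — {a,r,y}
  y — {t}

N(r) = ["t"]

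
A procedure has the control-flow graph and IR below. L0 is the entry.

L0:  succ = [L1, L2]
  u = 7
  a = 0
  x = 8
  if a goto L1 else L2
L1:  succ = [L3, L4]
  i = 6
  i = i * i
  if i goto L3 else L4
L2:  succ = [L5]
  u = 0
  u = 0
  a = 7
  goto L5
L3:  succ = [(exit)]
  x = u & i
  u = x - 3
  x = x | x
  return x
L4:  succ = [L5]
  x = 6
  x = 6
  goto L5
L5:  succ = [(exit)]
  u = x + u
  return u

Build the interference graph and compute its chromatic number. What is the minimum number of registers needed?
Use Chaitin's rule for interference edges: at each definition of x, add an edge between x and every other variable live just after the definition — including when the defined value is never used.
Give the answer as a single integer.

Answer: 3

Working:
Per-block:
  L0 def {a,u,x} use ∅
  L1 def {i} use ∅
  L2 def {a,u} use ∅
  L3 def {u,x} use {i,u}
  L4 def {x} use ∅
  L5 def {u} use {u,x}

Liveness:
  L0: in=∅ out={u,x}
  L1: in={u} out={i,u}
  L2: in={x} out={u,x}
  L3: in={i,u} out=∅
  L4: in={u} out={u,x}
  L5: in={u,x} out=∅

Interference:
  a: {u,x}
  i: {u}
  u: {a,i,x}
  x: {a,u}

Chromatic number:
  clique {a,u,x} ⇒ need ≥ 3
  3-colouring: r0={u}  r1={a,i}  r2={x}
  χ = 3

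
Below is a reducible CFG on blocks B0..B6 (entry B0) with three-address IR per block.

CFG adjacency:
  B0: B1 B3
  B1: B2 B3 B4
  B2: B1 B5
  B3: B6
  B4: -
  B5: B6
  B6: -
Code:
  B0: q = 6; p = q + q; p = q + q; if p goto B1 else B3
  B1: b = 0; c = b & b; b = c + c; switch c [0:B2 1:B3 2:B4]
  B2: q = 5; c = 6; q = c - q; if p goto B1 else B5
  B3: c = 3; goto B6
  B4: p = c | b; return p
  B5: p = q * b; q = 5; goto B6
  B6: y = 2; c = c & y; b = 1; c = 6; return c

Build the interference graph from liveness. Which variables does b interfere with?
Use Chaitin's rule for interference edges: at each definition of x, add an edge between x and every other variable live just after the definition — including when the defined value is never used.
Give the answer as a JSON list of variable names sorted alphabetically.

def/use:
  B0: def={p,q} ue=∅
  B1: def={b,c} ue=∅
  B2: def={c,q} ue={p}
  B3: def={c} ue=∅
  B4: def={p} ue={b,c}
  B5: def={p,q} ue={b,q}
  B6: def={b,c,y} ue={c}

Liveness:
  B0: in=∅ out={p}
  B1: in={p} out={b,c,p}
  B2: in={b,p} out={b,c,p,q}
  B3: in=∅ out={c}
  B4: in={b,c} out=∅
  B5: in={b,c,q} out={c}
  B6: in={c} out=∅

Interference:
  b↔{c,p,q}
  c↔{b,p,q,y}
  p↔{b,c,q}
  q↔{b,c,p}
  y↔{c}

N(b) = ["c", "p", "q"]

Answer: ["c", "p", "q"]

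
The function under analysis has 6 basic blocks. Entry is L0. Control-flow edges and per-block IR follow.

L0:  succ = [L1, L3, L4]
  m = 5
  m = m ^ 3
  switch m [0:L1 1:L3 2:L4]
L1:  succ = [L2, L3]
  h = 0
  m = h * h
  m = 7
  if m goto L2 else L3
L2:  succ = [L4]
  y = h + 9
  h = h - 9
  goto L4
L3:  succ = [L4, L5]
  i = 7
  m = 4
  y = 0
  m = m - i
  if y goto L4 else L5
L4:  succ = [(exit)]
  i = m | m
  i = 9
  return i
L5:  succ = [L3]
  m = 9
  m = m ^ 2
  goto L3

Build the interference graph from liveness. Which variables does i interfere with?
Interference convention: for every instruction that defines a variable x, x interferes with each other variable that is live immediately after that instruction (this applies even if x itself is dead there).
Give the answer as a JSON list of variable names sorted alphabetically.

Per-block:
  L0: {m} / ∅
  L1: {h,m} / ∅
  L2: {h,y} / {h}
  L3: {i,m,y} / ∅
  L4: {i} / {m}
  L5: {m} / ∅

Backward fixpoint:
  L0 li=∅ lo={m}
  L1 li=∅ lo={h,m}
  L2 li={h,m} lo={m}
  L3 li=∅ lo={m}
  L4 li={m} lo=∅
  L5 li=∅ lo=∅

Interfere edges:
  h: {m,y}
  i: {m,y}
  m: {h,i,y}
  y: {h,i,m}

N(i) = ["m", "y"]

Answer: ["m", "y"]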